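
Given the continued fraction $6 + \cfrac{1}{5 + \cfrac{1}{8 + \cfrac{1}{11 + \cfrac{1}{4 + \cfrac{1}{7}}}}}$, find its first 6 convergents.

Using the convergent recurrence p_i = a_i*p_{i-1} + p_{i-2}, q_i = a_i*q_{i-1} + q_{i-2} with p_{-2}=0, p_{-1}=1, q_{-2}=1, q_{-1}=0:
  i=0: a_0=6, p_0 = 6*1 + 0 = 6, q_0 = 6*0 + 1 = 1.
  i=1: a_1=5, p_1 = 5*6 + 1 = 31, q_1 = 5*1 + 0 = 5.
  i=2: a_2=8, p_2 = 8*31 + 6 = 254, q_2 = 8*5 + 1 = 41.
  i=3: a_3=11, p_3 = 11*254 + 31 = 2825, q_3 = 11*41 + 5 = 456.
  i=4: a_4=4, p_4 = 4*2825 + 254 = 11554, q_4 = 4*456 + 41 = 1865.
  i=5: a_5=7, p_5 = 7*11554 + 2825 = 83703, q_5 = 7*1865 + 456 = 13511.

6/1, 31/5, 254/41, 2825/456, 11554/1865, 83703/13511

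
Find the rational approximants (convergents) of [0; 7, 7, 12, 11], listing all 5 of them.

0/1, 1/7, 7/50, 85/607, 942/6727

Using the convergent recurrence p_i = a_i*p_{i-1} + p_{i-2}, q_i = a_i*q_{i-1} + q_{i-2} with p_{-2}=0, p_{-1}=1, q_{-2}=1, q_{-1}=0:
  i=0: a_0=0, p_0 = 0*1 + 0 = 0, q_0 = 0*0 + 1 = 1.
  i=1: a_1=7, p_1 = 7*0 + 1 = 1, q_1 = 7*1 + 0 = 7.
  i=2: a_2=7, p_2 = 7*1 + 0 = 7, q_2 = 7*7 + 1 = 50.
  i=3: a_3=12, p_3 = 12*7 + 1 = 85, q_3 = 12*50 + 7 = 607.
  i=4: a_4=11, p_4 = 11*85 + 7 = 942, q_4 = 11*607 + 50 = 6727.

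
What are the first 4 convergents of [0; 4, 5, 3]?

Using the convergent recurrence p_i = a_i*p_{i-1} + p_{i-2}, q_i = a_i*q_{i-1} + q_{i-2} with p_{-2}=0, p_{-1}=1, q_{-2}=1, q_{-1}=0:
  i=0: a_0=0, p_0 = 0*1 + 0 = 0, q_0 = 0*0 + 1 = 1.
  i=1: a_1=4, p_1 = 4*0 + 1 = 1, q_1 = 4*1 + 0 = 4.
  i=2: a_2=5, p_2 = 5*1 + 0 = 5, q_2 = 5*4 + 1 = 21.
  i=3: a_3=3, p_3 = 3*5 + 1 = 16, q_3 = 3*21 + 4 = 67.

0/1, 1/4, 5/21, 16/67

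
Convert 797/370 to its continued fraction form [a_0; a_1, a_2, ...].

Run the Euclidean algorithm on 797 and 370; the successive quotients are the partial quotients a_0, a_1, ... (each step inverts the fractional part left over by the previous one):
  797 = 2*370 + 57, so a_0 = 2.
  370 = 6*57 + 28, so a_1 = 6.
  57 = 2*28 + 1, so a_2 = 2.
  28 = 28*1 + 0, so a_3 = 28.
The remainder reaches 0 after 4 divisions, so the expansion has 4 partial quotients, read off in order.

[2; 6, 2, 28]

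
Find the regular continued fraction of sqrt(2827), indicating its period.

Write x_i = (sqrt(2827) + m_i)/d_i with (m_0, d_0) = (0, 1). a_0 = floor(sqrt(2827)) = 53, since 53^2 = 2809 <= 2827 < 2916 = 54^2.
Iterate m_{i+1} = d_i*a_i - m_i, d_{i+1} = (2827 - m_{i+1}^2)/d_i, a_{i+1} = floor((a_0 + m_{i+1})/d_{i+1}):
  m_1 = 1*53 - 0 = 53, d_1 = (2827 - 53^2)/1 = 18/1 = 18, a_1 = floor((53 + 53)/18) = 5.
  m_2 = 18*5 - 53 = 37, d_2 = (2827 - 37^2)/18 = 1458/18 = 81, a_2 = floor((53 + 37)/81) = 1.
  m_3 = 81*1 - 37 = 44, d_3 = (2827 - 44^2)/81 = 891/81 = 11, a_3 = floor((53 + 44)/11) = 8.
  m_4 = 11*8 - 44 = 44, d_4 = (2827 - 44^2)/11 = 891/11 = 81, a_4 = floor((53 + 44)/81) = 1.
  m_5 = 81*1 - 44 = 37, d_5 = (2827 - 37^2)/81 = 1458/81 = 18, a_5 = floor((53 + 37)/18) = 5.
  m_6 = 18*5 - 37 = 53, d_6 = (2827 - 53^2)/18 = 18/18 = 1, a_6 = floor((53 + 53)/1) = 106.
  m_7 = 1*106 - 53 = 53, d_7 = (2827 - 53^2)/1 = 18/1 = 18: (m_7, d_7) = (m_1, d_1) = (53, 18), so from here the quotients repeat a_1, ..., a_6; the period length is 6.
Hence the expansion of sqrt(2827) is a_0 = 53 followed by the repeating block 5, 1, 8, 1, 5, 106 (period 6).

[53; (5, 1, 8, 1, 5, 106)]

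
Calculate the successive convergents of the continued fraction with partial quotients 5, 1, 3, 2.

5/1, 6/1, 23/4, 52/9

Using the convergent recurrence p_i = a_i*p_{i-1} + p_{i-2}, q_i = a_i*q_{i-1} + q_{i-2} with p_{-2}=0, p_{-1}=1, q_{-2}=1, q_{-1}=0:
  i=0: a_0=5, p_0 = 5*1 + 0 = 5, q_0 = 5*0 + 1 = 1.
  i=1: a_1=1, p_1 = 1*5 + 1 = 6, q_1 = 1*1 + 0 = 1.
  i=2: a_2=3, p_2 = 3*6 + 5 = 23, q_2 = 3*1 + 1 = 4.
  i=3: a_3=2, p_3 = 2*23 + 6 = 52, q_3 = 2*4 + 1 = 9.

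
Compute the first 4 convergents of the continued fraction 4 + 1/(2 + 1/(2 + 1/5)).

Using the convergent recurrence p_i = a_i*p_{i-1} + p_{i-2}, q_i = a_i*q_{i-1} + q_{i-2} with p_{-2}=0, p_{-1}=1, q_{-2}=1, q_{-1}=0:
  i=0: a_0=4, p_0 = 4*1 + 0 = 4, q_0 = 4*0 + 1 = 1.
  i=1: a_1=2, p_1 = 2*4 + 1 = 9, q_1 = 2*1 + 0 = 2.
  i=2: a_2=2, p_2 = 2*9 + 4 = 22, q_2 = 2*2 + 1 = 5.
  i=3: a_3=5, p_3 = 5*22 + 9 = 119, q_3 = 5*5 + 2 = 27.

4/1, 9/2, 22/5, 119/27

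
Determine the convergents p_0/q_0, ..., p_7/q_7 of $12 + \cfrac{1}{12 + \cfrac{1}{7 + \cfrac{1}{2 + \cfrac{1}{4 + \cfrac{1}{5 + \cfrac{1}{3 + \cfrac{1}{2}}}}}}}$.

12/1, 145/12, 1027/85, 2199/182, 9823/813, 51314/4247, 163765/13554, 378844/31355

Using the convergent recurrence p_i = a_i*p_{i-1} + p_{i-2}, q_i = a_i*q_{i-1} + q_{i-2} with p_{-2}=0, p_{-1}=1, q_{-2}=1, q_{-1}=0:
  i=0: a_0=12, p_0 = 12*1 + 0 = 12, q_0 = 12*0 + 1 = 1.
  i=1: a_1=12, p_1 = 12*12 + 1 = 145, q_1 = 12*1 + 0 = 12.
  i=2: a_2=7, p_2 = 7*145 + 12 = 1027, q_2 = 7*12 + 1 = 85.
  i=3: a_3=2, p_3 = 2*1027 + 145 = 2199, q_3 = 2*85 + 12 = 182.
  i=4: a_4=4, p_4 = 4*2199 + 1027 = 9823, q_4 = 4*182 + 85 = 813.
  i=5: a_5=5, p_5 = 5*9823 + 2199 = 51314, q_5 = 5*813 + 182 = 4247.
  i=6: a_6=3, p_6 = 3*51314 + 9823 = 163765, q_6 = 3*4247 + 813 = 13554.
  i=7: a_7=2, p_7 = 2*163765 + 51314 = 378844, q_7 = 2*13554 + 4247 = 31355.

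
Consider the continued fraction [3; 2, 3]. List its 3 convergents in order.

3/1, 7/2, 24/7

Using the convergent recurrence p_i = a_i*p_{i-1} + p_{i-2}, q_i = a_i*q_{i-1} + q_{i-2} with p_{-2}=0, p_{-1}=1, q_{-2}=1, q_{-1}=0:
  i=0: a_0=3, p_0 = 3*1 + 0 = 3, q_0 = 3*0 + 1 = 1.
  i=1: a_1=2, p_1 = 2*3 + 1 = 7, q_1 = 2*1 + 0 = 2.
  i=2: a_2=3, p_2 = 3*7 + 3 = 24, q_2 = 3*2 + 1 = 7.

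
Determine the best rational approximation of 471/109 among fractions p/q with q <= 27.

108/25

Expand x = 471/109 as a continued fraction with the Euclidean algorithm:
  471 = 4*109 + 35, so a_0 = 4.
  109 = 3*35 + 4, so a_1 = 3.
  35 = 8*4 + 3, so a_2 = 8.
  4 = 1*3 + 1, so a_3 = 1.
  3 = 3*1 + 0, so a_4 = 3.
so x = [4; 3, 8, 1, 3].
Convergents (p_i = a_i*p_{i-1} + p_{i-2}, q_i = a_i*q_{i-1} + q_{i-2} with p_{-2}=0, p_{-1}=1, q_{-2}=1, q_{-1}=0), until the denominator exceeds 27:
  i=0: a_0=4, p_0 = 4*1 + 0 = 4, q_0 = 4*0 + 1 = 1.
  i=1: a_1=3, p_1 = 3*4 + 1 = 13, q_1 = 3*1 + 0 = 3.
  i=2: a_2=8, p_2 = 8*13 + 4 = 108, q_2 = 8*3 + 1 = 25.
  i=3: a_3=1, p_3 = 1*108 + 13 = 121, q_3 = 1*25 + 3 = 28.
q_3 = 28 > 27, so the last convergent with denominator <= 27 is p_2/q_2 = 108/25.
The closest fraction with denominator <= 27 is either p_2/q_2 or the intermediate fraction (k*p_2 + p_1)/(k*q_2 + q_1) with the largest k >= 1 whose denominator stays <= 27; these approach x as k grows, and every other convergent or intermediate fraction in range is farther away.
Largest k: floor((27 - q_1)/q_2) = floor((27 - 3)/25) = 0.
Since k = 0, no intermediate fraction beyond p_2/q_2 has denominator <= 27, so the convergent 108/25 is the closest (its error is |471*25 - 108*109|/(109*25) = 3/2725).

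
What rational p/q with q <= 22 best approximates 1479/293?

106/21

Expand x = 1479/293 as a continued fraction with the Euclidean algorithm:
  1479 = 5*293 + 14, so a_0 = 5.
  293 = 20*14 + 13, so a_1 = 20.
  14 = 1*13 + 1, so a_2 = 1.
  13 = 13*1 + 0, so a_3 = 13.
so x = [5; 20, 1, 13].
Convergents (p_i = a_i*p_{i-1} + p_{i-2}, q_i = a_i*q_{i-1} + q_{i-2} with p_{-2}=0, p_{-1}=1, q_{-2}=1, q_{-1}=0), until the denominator exceeds 22:
  i=0: a_0=5, p_0 = 5*1 + 0 = 5, q_0 = 5*0 + 1 = 1.
  i=1: a_1=20, p_1 = 20*5 + 1 = 101, q_1 = 20*1 + 0 = 20.
  i=2: a_2=1, p_2 = 1*101 + 5 = 106, q_2 = 1*20 + 1 = 21.
  i=3: a_3=13, p_3 = 13*106 + 101 = 1479, q_3 = 13*21 + 20 = 293.
q_3 = 293 > 22, so the last convergent with denominator <= 22 is p_2/q_2 = 106/21.
The closest fraction with denominator <= 22 is either p_2/q_2 or the intermediate fraction (k*p_2 + p_1)/(k*q_2 + q_1) with the largest k >= 1 whose denominator stays <= 22; these approach x as k grows, and every other convergent or intermediate fraction in range is farther away.
Largest k: floor((22 - q_1)/q_2) = floor((22 - 20)/21) = 0.
Since k = 0, no intermediate fraction beyond p_2/q_2 has denominator <= 22, so the convergent 106/21 is the closest (its error is |1479*21 - 106*293|/(293*21) = 1/6153).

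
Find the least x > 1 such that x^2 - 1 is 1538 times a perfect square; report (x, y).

First expand sqrt(1538) as a continued fraction. With x_i = (sqrt(1538) + m_i)/d_i and (m_0, d_0) = (0, 1): a_0 = floor(sqrt(1538)) = 39, since 39^2 = 1521 <= 1538 < 1600 = 40^2.
Iterate m_{i+1} = d_i*a_i - m_i, d_{i+1} = (1538 - m_{i+1}^2)/d_i, a_{i+1} = floor((a_0 + m_{i+1})/d_{i+1}):
  m_1 = 1*39 - 0 = 39, d_1 = (1538 - 39^2)/1 = 17/1 = 17, a_1 = floor((39 + 39)/17) = 4.
  m_2 = 17*4 - 39 = 29, d_2 = (1538 - 29^2)/17 = 697/17 = 41, a_2 = floor((39 + 29)/41) = 1.
  m_3 = 41*1 - 29 = 12, d_3 = (1538 - 12^2)/41 = 1394/41 = 34, a_3 = floor((39 + 12)/34) = 1.
  m_4 = 34*1 - 12 = 22, d_4 = (1538 - 22^2)/34 = 1054/34 = 31, a_4 = floor((39 + 22)/31) = 1.
  m_5 = 31*1 - 22 = 9, d_5 = (1538 - 9^2)/31 = 1457/31 = 47, a_5 = floor((39 + 9)/47) = 1.
  m_6 = 47*1 - 9 = 38, d_6 = (1538 - 38^2)/47 = 94/47 = 2, a_6 = floor((39 + 38)/2) = 38.
  m_7 = 2*38 - 38 = 38, d_7 = (1538 - 38^2)/2 = 94/2 = 47, a_7 = floor((39 + 38)/47) = 1.
  m_8 = 47*1 - 38 = 9, d_8 = (1538 - 9^2)/47 = 1457/47 = 31, a_8 = floor((39 + 9)/31) = 1.
  m_9 = 31*1 - 9 = 22, d_9 = (1538 - 22^2)/31 = 1054/31 = 34, a_9 = floor((39 + 22)/34) = 1.
  m_10 = 34*1 - 22 = 12, d_10 = (1538 - 12^2)/34 = 1394/34 = 41, a_10 = floor((39 + 12)/41) = 1.
  m_11 = 41*1 - 12 = 29, d_11 = (1538 - 29^2)/41 = 697/41 = 17, a_11 = floor((39 + 29)/17) = 4.
  m_12 = 17*4 - 29 = 39, d_12 = (1538 - 39^2)/17 = 17/17 = 1, a_12 = floor((39 + 39)/1) = 78.
  m_13 = 1*78 - 39 = 39, d_13 = (1538 - 39^2)/1 = 17/1 = 17: (m_13, d_13) = (m_1, d_1) = (39, 17), so from here the quotients repeat a_1, ..., a_12; the period length is 12.
So sqrt(1538) = [39; (4, 1, 1, 1, 1, 38, 1, 1, 1, 1, 4, 78)] with period length k = 12.
k is even, so the fundamental solution of x^2 - 1538y^2 = 1 is (p_{k-1}, q_{k-1}) = (p_11, q_11); compute convergents through index 11.
Convergents (p_i = a_i*p_{i-1} + p_{i-2}, q_i = a_i*q_{i-1} + q_{i-2} with p_{-2}=0, p_{-1}=1, q_{-2}=1, q_{-1}=0):
  i=0: a_0=39, p_0 = 39*1 + 0 = 39, q_0 = 39*0 + 1 = 1.
  i=1: a_1=4, p_1 = 4*39 + 1 = 157, q_1 = 4*1 + 0 = 4.
  i=2: a_2=1, p_2 = 1*157 + 39 = 196, q_2 = 1*4 + 1 = 5.
  i=3: a_3=1, p_3 = 1*196 + 157 = 353, q_3 = 1*5 + 4 = 9.
  i=4: a_4=1, p_4 = 1*353 + 196 = 549, q_4 = 1*9 + 5 = 14.
  i=5: a_5=1, p_5 = 1*549 + 353 = 902, q_5 = 1*14 + 9 = 23.
  i=6: a_6=38, p_6 = 38*902 + 549 = 34825, q_6 = 38*23 + 14 = 888.
  i=7: a_7=1, p_7 = 1*34825 + 902 = 35727, q_7 = 1*888 + 23 = 911.
  i=8: a_8=1, p_8 = 1*35727 + 34825 = 70552, q_8 = 1*911 + 888 = 1799.
  i=9: a_9=1, p_9 = 1*70552 + 35727 = 106279, q_9 = 1*1799 + 911 = 2710.
  i=10: a_10=1, p_10 = 1*106279 + 70552 = 176831, q_10 = 1*2710 + 1799 = 4509.
  i=11: a_11=4, p_11 = 4*176831 + 106279 = 813603, q_11 = 4*4509 + 2710 = 20746.
Check: 813603^2 - 1538*20746^2 = 661949841609 - 661949841608 = 1, so (x, y) = (813603, 20746) solves the equation, and by the theorem it is the least positive solution.

(x, y) = (813603, 20746)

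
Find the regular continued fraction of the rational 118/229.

Run the Euclidean algorithm on 118 and 229; the successive quotients are the partial quotients a_0, a_1, ... (each step inverts the fractional part left over by the previous one):
  118 = 0*229 + 118, so a_0 = 0.
  229 = 1*118 + 111, so a_1 = 1.
  118 = 1*111 + 7, so a_2 = 1.
  111 = 15*7 + 6, so a_3 = 15.
  7 = 1*6 + 1, so a_4 = 1.
  6 = 6*1 + 0, so a_5 = 6.
The remainder reaches 0 after 6 divisions, so the expansion has 6 partial quotients, read off in order.

[0; 1, 1, 15, 1, 6]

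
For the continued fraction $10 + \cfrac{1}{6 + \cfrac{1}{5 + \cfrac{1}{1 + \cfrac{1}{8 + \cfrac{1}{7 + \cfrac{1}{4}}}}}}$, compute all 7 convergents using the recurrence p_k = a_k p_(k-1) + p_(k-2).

Using the convergent recurrence p_i = a_i*p_{i-1} + p_{i-2}, q_i = a_i*q_{i-1} + q_{i-2} with p_{-2}=0, p_{-1}=1, q_{-2}=1, q_{-1}=0:
  i=0: a_0=10, p_0 = 10*1 + 0 = 10, q_0 = 10*0 + 1 = 1.
  i=1: a_1=6, p_1 = 6*10 + 1 = 61, q_1 = 6*1 + 0 = 6.
  i=2: a_2=5, p_2 = 5*61 + 10 = 315, q_2 = 5*6 + 1 = 31.
  i=3: a_3=1, p_3 = 1*315 + 61 = 376, q_3 = 1*31 + 6 = 37.
  i=4: a_4=8, p_4 = 8*376 + 315 = 3323, q_4 = 8*37 + 31 = 327.
  i=5: a_5=7, p_5 = 7*3323 + 376 = 23637, q_5 = 7*327 + 37 = 2326.
  i=6: a_6=4, p_6 = 4*23637 + 3323 = 97871, q_6 = 4*2326 + 327 = 9631.

10/1, 61/6, 315/31, 376/37, 3323/327, 23637/2326, 97871/9631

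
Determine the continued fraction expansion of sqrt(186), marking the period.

[13; (1, 1, 1, 3, 4, 3, 1, 1, 1, 26)]

Write x_i = (sqrt(186) + m_i)/d_i with (m_0, d_0) = (0, 1). a_0 = floor(sqrt(186)) = 13, since 13^2 = 169 <= 186 < 196 = 14^2.
Iterate m_{i+1} = d_i*a_i - m_i, d_{i+1} = (186 - m_{i+1}^2)/d_i, a_{i+1} = floor((a_0 + m_{i+1})/d_{i+1}):
  m_1 = 1*13 - 0 = 13, d_1 = (186 - 13^2)/1 = 17/1 = 17, a_1 = floor((13 + 13)/17) = 1.
  m_2 = 17*1 - 13 = 4, d_2 = (186 - 4^2)/17 = 170/17 = 10, a_2 = floor((13 + 4)/10) = 1.
  m_3 = 10*1 - 4 = 6, d_3 = (186 - 6^2)/10 = 150/10 = 15, a_3 = floor((13 + 6)/15) = 1.
  m_4 = 15*1 - 6 = 9, d_4 = (186 - 9^2)/15 = 105/15 = 7, a_4 = floor((13 + 9)/7) = 3.
  m_5 = 7*3 - 9 = 12, d_5 = (186 - 12^2)/7 = 42/7 = 6, a_5 = floor((13 + 12)/6) = 4.
  m_6 = 6*4 - 12 = 12, d_6 = (186 - 12^2)/6 = 42/6 = 7, a_6 = floor((13 + 12)/7) = 3.
  m_7 = 7*3 - 12 = 9, d_7 = (186 - 9^2)/7 = 105/7 = 15, a_7 = floor((13 + 9)/15) = 1.
  m_8 = 15*1 - 9 = 6, d_8 = (186 - 6^2)/15 = 150/15 = 10, a_8 = floor((13 + 6)/10) = 1.
  m_9 = 10*1 - 6 = 4, d_9 = (186 - 4^2)/10 = 170/10 = 17, a_9 = floor((13 + 4)/17) = 1.
  m_10 = 17*1 - 4 = 13, d_10 = (186 - 13^2)/17 = 17/17 = 1, a_10 = floor((13 + 13)/1) = 26.
  m_11 = 1*26 - 13 = 13, d_11 = (186 - 13^2)/1 = 17/1 = 17: (m_11, d_11) = (m_1, d_1) = (13, 17), so from here the quotients repeat a_1, ..., a_10; the period length is 10.
Hence the expansion of sqrt(186) is a_0 = 13 followed by the repeating block 1, 1, 1, 3, 4, 3, 1, 1, 1, 26 (period 10).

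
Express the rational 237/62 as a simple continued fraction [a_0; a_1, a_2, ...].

Run the Euclidean algorithm on 237 and 62; the successive quotients are the partial quotients a_0, a_1, ... (each step inverts the fractional part left over by the previous one):
  237 = 3*62 + 51, so a_0 = 3.
  62 = 1*51 + 11, so a_1 = 1.
  51 = 4*11 + 7, so a_2 = 4.
  11 = 1*7 + 4, so a_3 = 1.
  7 = 1*4 + 3, so a_4 = 1.
  4 = 1*3 + 1, so a_5 = 1.
  3 = 3*1 + 0, so a_6 = 3.
The remainder reaches 0 after 7 divisions, so the expansion has 7 partial quotients, read off in order.

[3; 1, 4, 1, 1, 1, 3]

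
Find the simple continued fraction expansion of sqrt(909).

Write x_i = (sqrt(909) + m_i)/d_i with (m_0, d_0) = (0, 1). a_0 = floor(sqrt(909)) = 30, since 30^2 = 900 <= 909 < 961 = 31^2.
Iterate m_{i+1} = d_i*a_i - m_i, d_{i+1} = (909 - m_{i+1}^2)/d_i, a_{i+1} = floor((a_0 + m_{i+1})/d_{i+1}):
  m_1 = 1*30 - 0 = 30, d_1 = (909 - 30^2)/1 = 9/1 = 9, a_1 = floor((30 + 30)/9) = 6.
  m_2 = 9*6 - 30 = 24, d_2 = (909 - 24^2)/9 = 333/9 = 37, a_2 = floor((30 + 24)/37) = 1.
  m_3 = 37*1 - 24 = 13, d_3 = (909 - 13^2)/37 = 740/37 = 20, a_3 = floor((30 + 13)/20) = 2.
  m_4 = 20*2 - 13 = 27, d_4 = (909 - 27^2)/20 = 180/20 = 9, a_4 = floor((30 + 27)/9) = 6.
  m_5 = 9*6 - 27 = 27, d_5 = (909 - 27^2)/9 = 180/9 = 20, a_5 = floor((30 + 27)/20) = 2.
  m_6 = 20*2 - 27 = 13, d_6 = (909 - 13^2)/20 = 740/20 = 37, a_6 = floor((30 + 13)/37) = 1.
  m_7 = 37*1 - 13 = 24, d_7 = (909 - 24^2)/37 = 333/37 = 9, a_7 = floor((30 + 24)/9) = 6.
  m_8 = 9*6 - 24 = 30, d_8 = (909 - 30^2)/9 = 9/9 = 1, a_8 = floor((30 + 30)/1) = 60.
  m_9 = 1*60 - 30 = 30, d_9 = (909 - 30^2)/1 = 9/1 = 9: (m_9, d_9) = (m_1, d_1) = (30, 9), so from here the quotients repeat a_1, ..., a_8; the period length is 8.
Hence the expansion of sqrt(909) is a_0 = 30 followed by the repeating block 6, 1, 2, 6, 2, 1, 6, 60 (period 8).

[30; (6, 1, 2, 6, 2, 1, 6, 60)]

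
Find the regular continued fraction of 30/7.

[4; 3, 2]

Run the Euclidean algorithm on 30 and 7; the successive quotients are the partial quotients a_0, a_1, ... (each step inverts the fractional part left over by the previous one):
  30 = 4*7 + 2, so a_0 = 4.
  7 = 3*2 + 1, so a_1 = 3.
  2 = 2*1 + 0, so a_2 = 2.
The remainder reaches 0 after 3 divisions, so the expansion has 3 partial quotients, read off in order.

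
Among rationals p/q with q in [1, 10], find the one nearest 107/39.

11/4

Expand x = 107/39 as a continued fraction with the Euclidean algorithm:
  107 = 2*39 + 29, so a_0 = 2.
  39 = 1*29 + 10, so a_1 = 1.
  29 = 2*10 + 9, so a_2 = 2.
  10 = 1*9 + 1, so a_3 = 1.
  9 = 9*1 + 0, so a_4 = 9.
so x = [2; 1, 2, 1, 9].
Convergents (p_i = a_i*p_{i-1} + p_{i-2}, q_i = a_i*q_{i-1} + q_{i-2} with p_{-2}=0, p_{-1}=1, q_{-2}=1, q_{-1}=0), until the denominator exceeds 10:
  i=0: a_0=2, p_0 = 2*1 + 0 = 2, q_0 = 2*0 + 1 = 1.
  i=1: a_1=1, p_1 = 1*2 + 1 = 3, q_1 = 1*1 + 0 = 1.
  i=2: a_2=2, p_2 = 2*3 + 2 = 8, q_2 = 2*1 + 1 = 3.
  i=3: a_3=1, p_3 = 1*8 + 3 = 11, q_3 = 1*3 + 1 = 4.
  i=4: a_4=9, p_4 = 9*11 + 8 = 107, q_4 = 9*4 + 3 = 39.
q_4 = 39 > 10, so the last convergent with denominator <= 10 is p_3/q_3 = 11/4.
The closest fraction with denominator <= 10 is either p_3/q_3 or the intermediate fraction (k*p_3 + p_2)/(k*q_3 + q_2) with the largest k >= 1 whose denominator stays <= 10; these approach x as k grows, and every other convergent or intermediate fraction in range is farther away.
Largest k: floor((10 - q_2)/q_3) = floor((10 - 3)/4) = 1.
That gives (1*11 + 8)/(1*4 + 3) = 19/7.
Compare the errors: |x - 11/4| = |107*4 - 11*39|/(39*4) = 1/156, and |x - 19/7| = |107*7 - 19*39|/(39*7) = 8/273.
Cross-multiplying, 1*273 = 273 < 1248 = 8*156, so 1/156 is smaller: the convergent 11/4 is closer to x than 19/7.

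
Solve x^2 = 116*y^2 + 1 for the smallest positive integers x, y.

First expand sqrt(116) as a continued fraction. With x_i = (sqrt(116) + m_i)/d_i and (m_0, d_0) = (0, 1): a_0 = floor(sqrt(116)) = 10, since 10^2 = 100 <= 116 < 121 = 11^2.
Iterate m_{i+1} = d_i*a_i - m_i, d_{i+1} = (116 - m_{i+1}^2)/d_i, a_{i+1} = floor((a_0 + m_{i+1})/d_{i+1}):
  m_1 = 1*10 - 0 = 10, d_1 = (116 - 10^2)/1 = 16/1 = 16, a_1 = floor((10 + 10)/16) = 1.
  m_2 = 16*1 - 10 = 6, d_2 = (116 - 6^2)/16 = 80/16 = 5, a_2 = floor((10 + 6)/5) = 3.
  m_3 = 5*3 - 6 = 9, d_3 = (116 - 9^2)/5 = 35/5 = 7, a_3 = floor((10 + 9)/7) = 2.
  m_4 = 7*2 - 9 = 5, d_4 = (116 - 5^2)/7 = 91/7 = 13, a_4 = floor((10 + 5)/13) = 1.
  m_5 = 13*1 - 5 = 8, d_5 = (116 - 8^2)/13 = 52/13 = 4, a_5 = floor((10 + 8)/4) = 4.
  m_6 = 4*4 - 8 = 8, d_6 = (116 - 8^2)/4 = 52/4 = 13, a_6 = floor((10 + 8)/13) = 1.
  m_7 = 13*1 - 8 = 5, d_7 = (116 - 5^2)/13 = 91/13 = 7, a_7 = floor((10 + 5)/7) = 2.
  m_8 = 7*2 - 5 = 9, d_8 = (116 - 9^2)/7 = 35/7 = 5, a_8 = floor((10 + 9)/5) = 3.
  m_9 = 5*3 - 9 = 6, d_9 = (116 - 6^2)/5 = 80/5 = 16, a_9 = floor((10 + 6)/16) = 1.
  m_10 = 16*1 - 6 = 10, d_10 = (116 - 10^2)/16 = 16/16 = 1, a_10 = floor((10 + 10)/1) = 20.
  m_11 = 1*20 - 10 = 10, d_11 = (116 - 10^2)/1 = 16/1 = 16: (m_11, d_11) = (m_1, d_1) = (10, 16), so from here the quotients repeat a_1, ..., a_10; the period length is 10.
So sqrt(116) = [10; (1, 3, 2, 1, 4, 1, 2, 3, 1, 20)] with period length k = 10.
k is even, so the fundamental solution of x^2 - 116y^2 = 1 is (p_{k-1}, q_{k-1}) = (p_9, q_9); compute convergents through index 9.
Convergents (p_i = a_i*p_{i-1} + p_{i-2}, q_i = a_i*q_{i-1} + q_{i-2} with p_{-2}=0, p_{-1}=1, q_{-2}=1, q_{-1}=0):
  i=0: a_0=10, p_0 = 10*1 + 0 = 10, q_0 = 10*0 + 1 = 1.
  i=1: a_1=1, p_1 = 1*10 + 1 = 11, q_1 = 1*1 + 0 = 1.
  i=2: a_2=3, p_2 = 3*11 + 10 = 43, q_2 = 3*1 + 1 = 4.
  i=3: a_3=2, p_3 = 2*43 + 11 = 97, q_3 = 2*4 + 1 = 9.
  i=4: a_4=1, p_4 = 1*97 + 43 = 140, q_4 = 1*9 + 4 = 13.
  i=5: a_5=4, p_5 = 4*140 + 97 = 657, q_5 = 4*13 + 9 = 61.
  i=6: a_6=1, p_6 = 1*657 + 140 = 797, q_6 = 1*61 + 13 = 74.
  i=7: a_7=2, p_7 = 2*797 + 657 = 2251, q_7 = 2*74 + 61 = 209.
  i=8: a_8=3, p_8 = 3*2251 + 797 = 7550, q_8 = 3*209 + 74 = 701.
  i=9: a_9=1, p_9 = 1*7550 + 2251 = 9801, q_9 = 1*701 + 209 = 910.
Check: 9801^2 - 116*910^2 = 96059601 - 96059600 = 1, so (x, y) = (9801, 910) solves the equation, and by the theorem it is the least positive solution.

(x, y) = (9801, 910)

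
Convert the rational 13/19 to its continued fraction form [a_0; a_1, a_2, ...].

[0; 1, 2, 6]

Run the Euclidean algorithm on 13 and 19; the successive quotients are the partial quotients a_0, a_1, ... (each step inverts the fractional part left over by the previous one):
  13 = 0*19 + 13, so a_0 = 0.
  19 = 1*13 + 6, so a_1 = 1.
  13 = 2*6 + 1, so a_2 = 2.
  6 = 6*1 + 0, so a_3 = 6.
The remainder reaches 0 after 4 divisions, so the expansion has 4 partial quotients, read off in order.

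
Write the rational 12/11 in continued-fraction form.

Run the Euclidean algorithm on 12 and 11; the successive quotients are the partial quotients a_0, a_1, ... (each step inverts the fractional part left over by the previous one):
  12 = 1*11 + 1, so a_0 = 1.
  11 = 11*1 + 0, so a_1 = 11.
The remainder reaches 0 after 2 divisions, so the expansion has 2 partial quotients, read off in order.

[1; 11]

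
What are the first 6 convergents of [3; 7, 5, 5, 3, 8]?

3/1, 22/7, 113/36, 587/187, 1874/597, 15579/4963

Using the convergent recurrence p_i = a_i*p_{i-1} + p_{i-2}, q_i = a_i*q_{i-1} + q_{i-2} with p_{-2}=0, p_{-1}=1, q_{-2}=1, q_{-1}=0:
  i=0: a_0=3, p_0 = 3*1 + 0 = 3, q_0 = 3*0 + 1 = 1.
  i=1: a_1=7, p_1 = 7*3 + 1 = 22, q_1 = 7*1 + 0 = 7.
  i=2: a_2=5, p_2 = 5*22 + 3 = 113, q_2 = 5*7 + 1 = 36.
  i=3: a_3=5, p_3 = 5*113 + 22 = 587, q_3 = 5*36 + 7 = 187.
  i=4: a_4=3, p_4 = 3*587 + 113 = 1874, q_4 = 3*187 + 36 = 597.
  i=5: a_5=8, p_5 = 8*1874 + 587 = 15579, q_5 = 8*597 + 187 = 4963.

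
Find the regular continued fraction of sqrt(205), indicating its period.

Write x_i = (sqrt(205) + m_i)/d_i with (m_0, d_0) = (0, 1). a_0 = floor(sqrt(205)) = 14, since 14^2 = 196 <= 205 < 225 = 15^2.
Iterate m_{i+1} = d_i*a_i - m_i, d_{i+1} = (205 - m_{i+1}^2)/d_i, a_{i+1} = floor((a_0 + m_{i+1})/d_{i+1}):
  m_1 = 1*14 - 0 = 14, d_1 = (205 - 14^2)/1 = 9/1 = 9, a_1 = floor((14 + 14)/9) = 3.
  m_2 = 9*3 - 14 = 13, d_2 = (205 - 13^2)/9 = 36/9 = 4, a_2 = floor((14 + 13)/4) = 6.
  m_3 = 4*6 - 13 = 11, d_3 = (205 - 11^2)/4 = 84/4 = 21, a_3 = floor((14 + 11)/21) = 1.
  m_4 = 21*1 - 11 = 10, d_4 = (205 - 10^2)/21 = 105/21 = 5, a_4 = floor((14 + 10)/5) = 4.
  m_5 = 5*4 - 10 = 10, d_5 = (205 - 10^2)/5 = 105/5 = 21, a_5 = floor((14 + 10)/21) = 1.
  m_6 = 21*1 - 10 = 11, d_6 = (205 - 11^2)/21 = 84/21 = 4, a_6 = floor((14 + 11)/4) = 6.
  m_7 = 4*6 - 11 = 13, d_7 = (205 - 13^2)/4 = 36/4 = 9, a_7 = floor((14 + 13)/9) = 3.
  m_8 = 9*3 - 13 = 14, d_8 = (205 - 14^2)/9 = 9/9 = 1, a_8 = floor((14 + 14)/1) = 28.
  m_9 = 1*28 - 14 = 14, d_9 = (205 - 14^2)/1 = 9/1 = 9: (m_9, d_9) = (m_1, d_1) = (14, 9), so from here the quotients repeat a_1, ..., a_8; the period length is 8.
Hence the expansion of sqrt(205) is a_0 = 14 followed by the repeating block 3, 6, 1, 4, 1, 6, 3, 28 (period 8).

[14; (3, 6, 1, 4, 1, 6, 3, 28)]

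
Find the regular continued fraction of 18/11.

[1; 1, 1, 1, 3]

Run the Euclidean algorithm on 18 and 11; the successive quotients are the partial quotients a_0, a_1, ... (each step inverts the fractional part left over by the previous one):
  18 = 1*11 + 7, so a_0 = 1.
  11 = 1*7 + 4, so a_1 = 1.
  7 = 1*4 + 3, so a_2 = 1.
  4 = 1*3 + 1, so a_3 = 1.
  3 = 3*1 + 0, so a_4 = 3.
The remainder reaches 0 after 5 divisions, so the expansion has 5 partial quotients, read off in order.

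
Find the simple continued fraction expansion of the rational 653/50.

Run the Euclidean algorithm on 653 and 50; the successive quotients are the partial quotients a_0, a_1, ... (each step inverts the fractional part left over by the previous one):
  653 = 13*50 + 3, so a_0 = 13.
  50 = 16*3 + 2, so a_1 = 16.
  3 = 1*2 + 1, so a_2 = 1.
  2 = 2*1 + 0, so a_3 = 2.
The remainder reaches 0 after 4 divisions, so the expansion has 4 partial quotients, read off in order.

[13; 16, 1, 2]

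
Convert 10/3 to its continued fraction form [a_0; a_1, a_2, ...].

[3; 3]

Run the Euclidean algorithm on 10 and 3; the successive quotients are the partial quotients a_0, a_1, ... (each step inverts the fractional part left over by the previous one):
  10 = 3*3 + 1, so a_0 = 3.
  3 = 3*1 + 0, so a_1 = 3.
The remainder reaches 0 after 2 divisions, so the expansion has 2 partial quotients, read off in order.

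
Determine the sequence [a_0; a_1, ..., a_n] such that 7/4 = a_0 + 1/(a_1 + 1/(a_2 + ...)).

Run the Euclidean algorithm on 7 and 4; the successive quotients are the partial quotients a_0, a_1, ... (each step inverts the fractional part left over by the previous one):
  7 = 1*4 + 3, so a_0 = 1.
  4 = 1*3 + 1, so a_1 = 1.
  3 = 3*1 + 0, so a_2 = 3.
The remainder reaches 0 after 3 divisions, so the expansion has 3 partial quotients, read off in order.

[1; 1, 3]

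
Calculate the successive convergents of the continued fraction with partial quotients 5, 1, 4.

5/1, 6/1, 29/5

Using the convergent recurrence p_i = a_i*p_{i-1} + p_{i-2}, q_i = a_i*q_{i-1} + q_{i-2} with p_{-2}=0, p_{-1}=1, q_{-2}=1, q_{-1}=0:
  i=0: a_0=5, p_0 = 5*1 + 0 = 5, q_0 = 5*0 + 1 = 1.
  i=1: a_1=1, p_1 = 1*5 + 1 = 6, q_1 = 1*1 + 0 = 1.
  i=2: a_2=4, p_2 = 4*6 + 5 = 29, q_2 = 4*1 + 1 = 5.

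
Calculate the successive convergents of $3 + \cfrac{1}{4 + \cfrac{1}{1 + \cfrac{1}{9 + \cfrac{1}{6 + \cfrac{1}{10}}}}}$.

Using the convergent recurrence p_i = a_i*p_{i-1} + p_{i-2}, q_i = a_i*q_{i-1} + q_{i-2} with p_{-2}=0, p_{-1}=1, q_{-2}=1, q_{-1}=0:
  i=0: a_0=3, p_0 = 3*1 + 0 = 3, q_0 = 3*0 + 1 = 1.
  i=1: a_1=4, p_1 = 4*3 + 1 = 13, q_1 = 4*1 + 0 = 4.
  i=2: a_2=1, p_2 = 1*13 + 3 = 16, q_2 = 1*4 + 1 = 5.
  i=3: a_3=9, p_3 = 9*16 + 13 = 157, q_3 = 9*5 + 4 = 49.
  i=4: a_4=6, p_4 = 6*157 + 16 = 958, q_4 = 6*49 + 5 = 299.
  i=5: a_5=10, p_5 = 10*958 + 157 = 9737, q_5 = 10*299 + 49 = 3039.

3/1, 13/4, 16/5, 157/49, 958/299, 9737/3039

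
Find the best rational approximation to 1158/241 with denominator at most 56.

Expand x = 1158/241 as a continued fraction with the Euclidean algorithm:
  1158 = 4*241 + 194, so a_0 = 4.
  241 = 1*194 + 47, so a_1 = 1.
  194 = 4*47 + 6, so a_2 = 4.
  47 = 7*6 + 5, so a_3 = 7.
  6 = 1*5 + 1, so a_4 = 1.
  5 = 5*1 + 0, so a_5 = 5.
so x = [4; 1, 4, 7, 1, 5].
Convergents (p_i = a_i*p_{i-1} + p_{i-2}, q_i = a_i*q_{i-1} + q_{i-2} with p_{-2}=0, p_{-1}=1, q_{-2}=1, q_{-1}=0), until the denominator exceeds 56:
  i=0: a_0=4, p_0 = 4*1 + 0 = 4, q_0 = 4*0 + 1 = 1.
  i=1: a_1=1, p_1 = 1*4 + 1 = 5, q_1 = 1*1 + 0 = 1.
  i=2: a_2=4, p_2 = 4*5 + 4 = 24, q_2 = 4*1 + 1 = 5.
  i=3: a_3=7, p_3 = 7*24 + 5 = 173, q_3 = 7*5 + 1 = 36.
  i=4: a_4=1, p_4 = 1*173 + 24 = 197, q_4 = 1*36 + 5 = 41.
  i=5: a_5=5, p_5 = 5*197 + 173 = 1158, q_5 = 5*41 + 36 = 241.
q_5 = 241 > 56, so the last convergent with denominator <= 56 is p_4/q_4 = 197/41.
The closest fraction with denominator <= 56 is either p_4/q_4 or the intermediate fraction (k*p_4 + p_3)/(k*q_4 + q_3) with the largest k >= 1 whose denominator stays <= 56; these approach x as k grows, and every other convergent or intermediate fraction in range is farther away.
Largest k: floor((56 - q_3)/q_4) = floor((56 - 36)/41) = 0.
Since k = 0, no intermediate fraction beyond p_4/q_4 has denominator <= 56, so the convergent 197/41 is the closest (its error is |1158*41 - 197*241|/(241*41) = 1/9881).

197/41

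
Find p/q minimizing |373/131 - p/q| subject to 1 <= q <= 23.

Expand x = 373/131 as a continued fraction with the Euclidean algorithm:
  373 = 2*131 + 111, so a_0 = 2.
  131 = 1*111 + 20, so a_1 = 1.
  111 = 5*20 + 11, so a_2 = 5.
  20 = 1*11 + 9, so a_3 = 1.
  11 = 1*9 + 2, so a_4 = 1.
  9 = 4*2 + 1, so a_5 = 4.
  2 = 2*1 + 0, so a_6 = 2.
so x = [2; 1, 5, 1, 1, 4, 2].
Convergents (p_i = a_i*p_{i-1} + p_{i-2}, q_i = a_i*q_{i-1} + q_{i-2} with p_{-2}=0, p_{-1}=1, q_{-2}=1, q_{-1}=0), until the denominator exceeds 23:
  i=0: a_0=2, p_0 = 2*1 + 0 = 2, q_0 = 2*0 + 1 = 1.
  i=1: a_1=1, p_1 = 1*2 + 1 = 3, q_1 = 1*1 + 0 = 1.
  i=2: a_2=5, p_2 = 5*3 + 2 = 17, q_2 = 5*1 + 1 = 6.
  i=3: a_3=1, p_3 = 1*17 + 3 = 20, q_3 = 1*6 + 1 = 7.
  i=4: a_4=1, p_4 = 1*20 + 17 = 37, q_4 = 1*7 + 6 = 13.
  i=5: a_5=4, p_5 = 4*37 + 20 = 168, q_5 = 4*13 + 7 = 59.
q_5 = 59 > 23, so the last convergent with denominator <= 23 is p_4/q_4 = 37/13.
The closest fraction with denominator <= 23 is either p_4/q_4 or the intermediate fraction (k*p_4 + p_3)/(k*q_4 + q_3) with the largest k >= 1 whose denominator stays <= 23; these approach x as k grows, and every other convergent or intermediate fraction in range is farther away.
Largest k: floor((23 - q_3)/q_4) = floor((23 - 7)/13) = 1.
That gives (1*37 + 20)/(1*13 + 7) = 57/20.
Compare the errors: |x - 37/13| = |373*13 - 37*131|/(131*13) = 2/1703, and |x - 57/20| = |373*20 - 57*131|/(131*20) = 7/2620.
Cross-multiplying, 2*2620 = 5240 < 11921 = 7*1703, so 2/1703 is smaller: the convergent 37/13 is closer to x than 57/20.

37/13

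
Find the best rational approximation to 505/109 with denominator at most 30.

Expand x = 505/109 as a continued fraction with the Euclidean algorithm:
  505 = 4*109 + 69, so a_0 = 4.
  109 = 1*69 + 40, so a_1 = 1.
  69 = 1*40 + 29, so a_2 = 1.
  40 = 1*29 + 11, so a_3 = 1.
  29 = 2*11 + 7, so a_4 = 2.
  11 = 1*7 + 4, so a_5 = 1.
  7 = 1*4 + 3, so a_6 = 1.
  4 = 1*3 + 1, so a_7 = 1.
  3 = 3*1 + 0, so a_8 = 3.
so x = [4; 1, 1, 1, 2, 1, 1, 1, 3].
Convergents (p_i = a_i*p_{i-1} + p_{i-2}, q_i = a_i*q_{i-1} + q_{i-2} with p_{-2}=0, p_{-1}=1, q_{-2}=1, q_{-1}=0), until the denominator exceeds 30:
  i=0: a_0=4, p_0 = 4*1 + 0 = 4, q_0 = 4*0 + 1 = 1.
  i=1: a_1=1, p_1 = 1*4 + 1 = 5, q_1 = 1*1 + 0 = 1.
  i=2: a_2=1, p_2 = 1*5 + 4 = 9, q_2 = 1*1 + 1 = 2.
  i=3: a_3=1, p_3 = 1*9 + 5 = 14, q_3 = 1*2 + 1 = 3.
  i=4: a_4=2, p_4 = 2*14 + 9 = 37, q_4 = 2*3 + 2 = 8.
  i=5: a_5=1, p_5 = 1*37 + 14 = 51, q_5 = 1*8 + 3 = 11.
  i=6: a_6=1, p_6 = 1*51 + 37 = 88, q_6 = 1*11 + 8 = 19.
  i=7: a_7=1, p_7 = 1*88 + 51 = 139, q_7 = 1*19 + 11 = 30.
  i=8: a_8=3, p_8 = 3*139 + 88 = 505, q_8 = 3*30 + 19 = 109.
q_8 = 109 > 30, so the last convergent with denominator <= 30 is p_7/q_7 = 139/30.
The closest fraction with denominator <= 30 is either p_7/q_7 or the intermediate fraction (k*p_7 + p_6)/(k*q_7 + q_6) with the largest k >= 1 whose denominator stays <= 30; these approach x as k grows, and every other convergent or intermediate fraction in range is farther away.
Largest k: floor((30 - q_6)/q_7) = floor((30 - 19)/30) = 0.
Since k = 0, no intermediate fraction beyond p_7/q_7 has denominator <= 30, so the convergent 139/30 is the closest (its error is |505*30 - 139*109|/(109*30) = 1/3270).

139/30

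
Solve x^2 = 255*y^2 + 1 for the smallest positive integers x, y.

(x, y) = (16, 1)

First expand sqrt(255) as a continued fraction. With x_i = (sqrt(255) + m_i)/d_i and (m_0, d_0) = (0, 1): a_0 = floor(sqrt(255)) = 15, since 15^2 = 225 <= 255 < 256 = 16^2.
Iterate m_{i+1} = d_i*a_i - m_i, d_{i+1} = (255 - m_{i+1}^2)/d_i, a_{i+1} = floor((a_0 + m_{i+1})/d_{i+1}):
  m_1 = 1*15 - 0 = 15, d_1 = (255 - 15^2)/1 = 30/1 = 30, a_1 = floor((15 + 15)/30) = 1.
  m_2 = 30*1 - 15 = 15, d_2 = (255 - 15^2)/30 = 30/30 = 1, a_2 = floor((15 + 15)/1) = 30.
  m_3 = 1*30 - 15 = 15, d_3 = (255 - 15^2)/1 = 30/1 = 30: (m_3, d_3) = (m_1, d_1) = (15, 30), so from here the quotients repeat a_1, a_2; the period length is 2.
So sqrt(255) = [15; (1, 30)] with period length k = 2.
k is even, so the fundamental solution of x^2 - 255y^2 = 1 is (p_{k-1}, q_{k-1}) = (p_1, q_1); compute convergents through index 1.
Convergents (p_i = a_i*p_{i-1} + p_{i-2}, q_i = a_i*q_{i-1} + q_{i-2} with p_{-2}=0, p_{-1}=1, q_{-2}=1, q_{-1}=0):
  i=0: a_0=15, p_0 = 15*1 + 0 = 15, q_0 = 15*0 + 1 = 1.
  i=1: a_1=1, p_1 = 1*15 + 1 = 16, q_1 = 1*1 + 0 = 1.
Check: 16^2 - 255*1^2 = 256 - 255 = 1, so (x, y) = (16, 1) solves the equation, and by the theorem it is the least positive solution.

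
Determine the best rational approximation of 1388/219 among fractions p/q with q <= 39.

Expand x = 1388/219 as a continued fraction with the Euclidean algorithm:
  1388 = 6*219 + 74, so a_0 = 6.
  219 = 2*74 + 71, so a_1 = 2.
  74 = 1*71 + 3, so a_2 = 1.
  71 = 23*3 + 2, so a_3 = 23.
  3 = 1*2 + 1, so a_4 = 1.
  2 = 2*1 + 0, so a_5 = 2.
so x = [6; 2, 1, 23, 1, 2].
Convergents (p_i = a_i*p_{i-1} + p_{i-2}, q_i = a_i*q_{i-1} + q_{i-2} with p_{-2}=0, p_{-1}=1, q_{-2}=1, q_{-1}=0), until the denominator exceeds 39:
  i=0: a_0=6, p_0 = 6*1 + 0 = 6, q_0 = 6*0 + 1 = 1.
  i=1: a_1=2, p_1 = 2*6 + 1 = 13, q_1 = 2*1 + 0 = 2.
  i=2: a_2=1, p_2 = 1*13 + 6 = 19, q_2 = 1*2 + 1 = 3.
  i=3: a_3=23, p_3 = 23*19 + 13 = 450, q_3 = 23*3 + 2 = 71.
q_3 = 71 > 39, so the last convergent with denominator <= 39 is p_2/q_2 = 19/3.
The closest fraction with denominator <= 39 is either p_2/q_2 or the intermediate fraction (k*p_2 + p_1)/(k*q_2 + q_1) with the largest k >= 1 whose denominator stays <= 39; these approach x as k grows, and every other convergent or intermediate fraction in range is farther away.
Largest k: floor((39 - q_1)/q_2) = floor((39 - 2)/3) = 12.
That gives (12*19 + 13)/(12*3 + 2) = 241/38.
Compare the errors: |x - 19/3| = |1388*3 - 19*219|/(219*3) = 3/657, and |x - 241/38| = |1388*38 - 241*219|/(219*38) = 35/8322.
Cross-multiplying, 35*657 = 22995 < 24966 = 3*8322, so 35/8322 is smaller: the intermediate fraction 241/38 is closer to x than 19/3.

241/38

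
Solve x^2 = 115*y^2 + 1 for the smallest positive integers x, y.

(x, y) = (1126, 105)

First expand sqrt(115) as a continued fraction. With x_i = (sqrt(115) + m_i)/d_i and (m_0, d_0) = (0, 1): a_0 = floor(sqrt(115)) = 10, since 10^2 = 100 <= 115 < 121 = 11^2.
Iterate m_{i+1} = d_i*a_i - m_i, d_{i+1} = (115 - m_{i+1}^2)/d_i, a_{i+1} = floor((a_0 + m_{i+1})/d_{i+1}):
  m_1 = 1*10 - 0 = 10, d_1 = (115 - 10^2)/1 = 15/1 = 15, a_1 = floor((10 + 10)/15) = 1.
  m_2 = 15*1 - 10 = 5, d_2 = (115 - 5^2)/15 = 90/15 = 6, a_2 = floor((10 + 5)/6) = 2.
  m_3 = 6*2 - 5 = 7, d_3 = (115 - 7^2)/6 = 66/6 = 11, a_3 = floor((10 + 7)/11) = 1.
  m_4 = 11*1 - 7 = 4, d_4 = (115 - 4^2)/11 = 99/11 = 9, a_4 = floor((10 + 4)/9) = 1.
  m_5 = 9*1 - 4 = 5, d_5 = (115 - 5^2)/9 = 90/9 = 10, a_5 = floor((10 + 5)/10) = 1.
  m_6 = 10*1 - 5 = 5, d_6 = (115 - 5^2)/10 = 90/10 = 9, a_6 = floor((10 + 5)/9) = 1.
  m_7 = 9*1 - 5 = 4, d_7 = (115 - 4^2)/9 = 99/9 = 11, a_7 = floor((10 + 4)/11) = 1.
  m_8 = 11*1 - 4 = 7, d_8 = (115 - 7^2)/11 = 66/11 = 6, a_8 = floor((10 + 7)/6) = 2.
  m_9 = 6*2 - 7 = 5, d_9 = (115 - 5^2)/6 = 90/6 = 15, a_9 = floor((10 + 5)/15) = 1.
  m_10 = 15*1 - 5 = 10, d_10 = (115 - 10^2)/15 = 15/15 = 1, a_10 = floor((10 + 10)/1) = 20.
  m_11 = 1*20 - 10 = 10, d_11 = (115 - 10^2)/1 = 15/1 = 15: (m_11, d_11) = (m_1, d_1) = (10, 15), so from here the quotients repeat a_1, ..., a_10; the period length is 10.
So sqrt(115) = [10; (1, 2, 1, 1, 1, 1, 1, 2, 1, 20)] with period length k = 10.
k is even, so the fundamental solution of x^2 - 115y^2 = 1 is (p_{k-1}, q_{k-1}) = (p_9, q_9); compute convergents through index 9.
Convergents (p_i = a_i*p_{i-1} + p_{i-2}, q_i = a_i*q_{i-1} + q_{i-2} with p_{-2}=0, p_{-1}=1, q_{-2}=1, q_{-1}=0):
  i=0: a_0=10, p_0 = 10*1 + 0 = 10, q_0 = 10*0 + 1 = 1.
  i=1: a_1=1, p_1 = 1*10 + 1 = 11, q_1 = 1*1 + 0 = 1.
  i=2: a_2=2, p_2 = 2*11 + 10 = 32, q_2 = 2*1 + 1 = 3.
  i=3: a_3=1, p_3 = 1*32 + 11 = 43, q_3 = 1*3 + 1 = 4.
  i=4: a_4=1, p_4 = 1*43 + 32 = 75, q_4 = 1*4 + 3 = 7.
  i=5: a_5=1, p_5 = 1*75 + 43 = 118, q_5 = 1*7 + 4 = 11.
  i=6: a_6=1, p_6 = 1*118 + 75 = 193, q_6 = 1*11 + 7 = 18.
  i=7: a_7=1, p_7 = 1*193 + 118 = 311, q_7 = 1*18 + 11 = 29.
  i=8: a_8=2, p_8 = 2*311 + 193 = 815, q_8 = 2*29 + 18 = 76.
  i=9: a_9=1, p_9 = 1*815 + 311 = 1126, q_9 = 1*76 + 29 = 105.
Check: 1126^2 - 115*105^2 = 1267876 - 1267875 = 1, so (x, y) = (1126, 105) solves the equation, and by the theorem it is the least positive solution.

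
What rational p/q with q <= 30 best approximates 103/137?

Expand x = 103/137 as a continued fraction with the Euclidean algorithm:
  103 = 0*137 + 103, so a_0 = 0.
  137 = 1*103 + 34, so a_1 = 1.
  103 = 3*34 + 1, so a_2 = 3.
  34 = 34*1 + 0, so a_3 = 34.
so x = [0; 1, 3, 34].
Convergents (p_i = a_i*p_{i-1} + p_{i-2}, q_i = a_i*q_{i-1} + q_{i-2} with p_{-2}=0, p_{-1}=1, q_{-2}=1, q_{-1}=0), until the denominator exceeds 30:
  i=0: a_0=0, p_0 = 0*1 + 0 = 0, q_0 = 0*0 + 1 = 1.
  i=1: a_1=1, p_1 = 1*0 + 1 = 1, q_1 = 1*1 + 0 = 1.
  i=2: a_2=3, p_2 = 3*1 + 0 = 3, q_2 = 3*1 + 1 = 4.
  i=3: a_3=34, p_3 = 34*3 + 1 = 103, q_3 = 34*4 + 1 = 137.
q_3 = 137 > 30, so the last convergent with denominator <= 30 is p_2/q_2 = 3/4.
The closest fraction with denominator <= 30 is either p_2/q_2 or the intermediate fraction (k*p_2 + p_1)/(k*q_2 + q_1) with the largest k >= 1 whose denominator stays <= 30; these approach x as k grows, and every other convergent or intermediate fraction in range is farther away.
Largest k: floor((30 - q_1)/q_2) = floor((30 - 1)/4) = 7.
That gives (7*3 + 1)/(7*4 + 1) = 22/29.
Compare the errors: |x - 3/4| = |103*4 - 3*137|/(137*4) = 1/548, and |x - 22/29| = |103*29 - 22*137|/(137*29) = 27/3973.
Cross-multiplying, 1*3973 = 3973 < 14796 = 27*548, so 1/548 is smaller: the convergent 3/4 is closer to x than 22/29.

3/4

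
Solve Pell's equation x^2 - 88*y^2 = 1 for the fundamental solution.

(x, y) = (197, 21)

First expand sqrt(88) as a continued fraction. With x_i = (sqrt(88) + m_i)/d_i and (m_0, d_0) = (0, 1): a_0 = floor(sqrt(88)) = 9, since 9^2 = 81 <= 88 < 100 = 10^2.
Iterate m_{i+1} = d_i*a_i - m_i, d_{i+1} = (88 - m_{i+1}^2)/d_i, a_{i+1} = floor((a_0 + m_{i+1})/d_{i+1}):
  m_1 = 1*9 - 0 = 9, d_1 = (88 - 9^2)/1 = 7/1 = 7, a_1 = floor((9 + 9)/7) = 2.
  m_2 = 7*2 - 9 = 5, d_2 = (88 - 5^2)/7 = 63/7 = 9, a_2 = floor((9 + 5)/9) = 1.
  m_3 = 9*1 - 5 = 4, d_3 = (88 - 4^2)/9 = 72/9 = 8, a_3 = floor((9 + 4)/8) = 1.
  m_4 = 8*1 - 4 = 4, d_4 = (88 - 4^2)/8 = 72/8 = 9, a_4 = floor((9 + 4)/9) = 1.
  m_5 = 9*1 - 4 = 5, d_5 = (88 - 5^2)/9 = 63/9 = 7, a_5 = floor((9 + 5)/7) = 2.
  m_6 = 7*2 - 5 = 9, d_6 = (88 - 9^2)/7 = 7/7 = 1, a_6 = floor((9 + 9)/1) = 18.
  m_7 = 1*18 - 9 = 9, d_7 = (88 - 9^2)/1 = 7/1 = 7: (m_7, d_7) = (m_1, d_1) = (9, 7), so from here the quotients repeat a_1, ..., a_6; the period length is 6.
So sqrt(88) = [9; (2, 1, 1, 1, 2, 18)] with period length k = 6.
k is even, so the fundamental solution of x^2 - 88y^2 = 1 is (p_{k-1}, q_{k-1}) = (p_5, q_5); compute convergents through index 5.
Convergents (p_i = a_i*p_{i-1} + p_{i-2}, q_i = a_i*q_{i-1} + q_{i-2} with p_{-2}=0, p_{-1}=1, q_{-2}=1, q_{-1}=0):
  i=0: a_0=9, p_0 = 9*1 + 0 = 9, q_0 = 9*0 + 1 = 1.
  i=1: a_1=2, p_1 = 2*9 + 1 = 19, q_1 = 2*1 + 0 = 2.
  i=2: a_2=1, p_2 = 1*19 + 9 = 28, q_2 = 1*2 + 1 = 3.
  i=3: a_3=1, p_3 = 1*28 + 19 = 47, q_3 = 1*3 + 2 = 5.
  i=4: a_4=1, p_4 = 1*47 + 28 = 75, q_4 = 1*5 + 3 = 8.
  i=5: a_5=2, p_5 = 2*75 + 47 = 197, q_5 = 2*8 + 5 = 21.
Check: 197^2 - 88*21^2 = 38809 - 38808 = 1, so (x, y) = (197, 21) solves the equation, and by the theorem it is the least positive solution.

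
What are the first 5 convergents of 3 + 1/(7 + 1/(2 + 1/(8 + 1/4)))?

Using the convergent recurrence p_i = a_i*p_{i-1} + p_{i-2}, q_i = a_i*q_{i-1} + q_{i-2} with p_{-2}=0, p_{-1}=1, q_{-2}=1, q_{-1}=0:
  i=0: a_0=3, p_0 = 3*1 + 0 = 3, q_0 = 3*0 + 1 = 1.
  i=1: a_1=7, p_1 = 7*3 + 1 = 22, q_1 = 7*1 + 0 = 7.
  i=2: a_2=2, p_2 = 2*22 + 3 = 47, q_2 = 2*7 + 1 = 15.
  i=3: a_3=8, p_3 = 8*47 + 22 = 398, q_3 = 8*15 + 7 = 127.
  i=4: a_4=4, p_4 = 4*398 + 47 = 1639, q_4 = 4*127 + 15 = 523.

3/1, 22/7, 47/15, 398/127, 1639/523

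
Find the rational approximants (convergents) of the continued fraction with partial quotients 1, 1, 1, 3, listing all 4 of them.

1/1, 2/1, 3/2, 11/7

Using the convergent recurrence p_i = a_i*p_{i-1} + p_{i-2}, q_i = a_i*q_{i-1} + q_{i-2} with p_{-2}=0, p_{-1}=1, q_{-2}=1, q_{-1}=0:
  i=0: a_0=1, p_0 = 1*1 + 0 = 1, q_0 = 1*0 + 1 = 1.
  i=1: a_1=1, p_1 = 1*1 + 1 = 2, q_1 = 1*1 + 0 = 1.
  i=2: a_2=1, p_2 = 1*2 + 1 = 3, q_2 = 1*1 + 1 = 2.
  i=3: a_3=3, p_3 = 3*3 + 2 = 11, q_3 = 3*2 + 1 = 7.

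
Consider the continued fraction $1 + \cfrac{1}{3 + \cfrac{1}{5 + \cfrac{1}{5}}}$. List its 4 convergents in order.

Using the convergent recurrence p_i = a_i*p_{i-1} + p_{i-2}, q_i = a_i*q_{i-1} + q_{i-2} with p_{-2}=0, p_{-1}=1, q_{-2}=1, q_{-1}=0:
  i=0: a_0=1, p_0 = 1*1 + 0 = 1, q_0 = 1*0 + 1 = 1.
  i=1: a_1=3, p_1 = 3*1 + 1 = 4, q_1 = 3*1 + 0 = 3.
  i=2: a_2=5, p_2 = 5*4 + 1 = 21, q_2 = 5*3 + 1 = 16.
  i=3: a_3=5, p_3 = 5*21 + 4 = 109, q_3 = 5*16 + 3 = 83.

1/1, 4/3, 21/16, 109/83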